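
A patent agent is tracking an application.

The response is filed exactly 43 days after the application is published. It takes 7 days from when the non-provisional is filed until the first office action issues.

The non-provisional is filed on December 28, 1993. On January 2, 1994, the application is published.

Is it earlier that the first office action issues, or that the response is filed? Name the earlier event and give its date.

The first office action issues — January 4, 1994

The non-provisional is filed: Dec 28, 1993.
The first office action issues: Dec 28, 1993 + 7 days = Jan 4, 1994.
The application is published: Jan 2, 1994.
The response is filed: Jan 2, 1994 + 43 days = Feb 14, 1994.
Comparing: the first office action issues on Jan 4, 1994 vs the response is filed on Feb 14, 1994. Earlier: the first office action issues.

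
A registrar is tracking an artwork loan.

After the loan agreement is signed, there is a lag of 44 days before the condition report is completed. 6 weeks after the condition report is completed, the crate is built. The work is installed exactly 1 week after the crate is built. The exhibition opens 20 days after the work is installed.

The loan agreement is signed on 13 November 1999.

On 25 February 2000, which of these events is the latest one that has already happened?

The work is installed

The loan agreement is signed: Nov 13, 1999.
The condition report is completed: Nov 13, 1999 + 44 days = Dec 27, 1999.
The crate is built: Dec 27, 1999 + 6 weeks = Feb 7, 2000.
The work is installed: Feb 7, 2000 + 1 week = Feb 14, 2000.
The exhibition opens: Feb 14, 2000 + 20 days = Mar 5, 2000.
Feb 25, 2000 falls between when the work is installed (Feb 14, 2000) and when the exhibition opens (Mar 5, 2000).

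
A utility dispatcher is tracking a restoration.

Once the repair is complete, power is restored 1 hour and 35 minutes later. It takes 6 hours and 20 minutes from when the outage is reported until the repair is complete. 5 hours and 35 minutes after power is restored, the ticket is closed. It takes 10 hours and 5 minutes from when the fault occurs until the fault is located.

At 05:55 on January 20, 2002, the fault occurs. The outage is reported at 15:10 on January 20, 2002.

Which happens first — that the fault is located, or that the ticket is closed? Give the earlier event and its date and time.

The fault occurs: 05:55 Jan 20, 2002.
The fault is located: 05:55 Jan 20, 2002 + 10h05m = 16:00 Jan 20, 2002.
The outage is reported: 15:10 Jan 20, 2002.
The repair is complete: 15:10 Jan 20, 2002 + 6h20m = 21:30 Jan 20, 2002.
Power is restored: 21:30 Jan 20, 2002 + 1h35m = 23:05 Jan 20, 2002.
The ticket is closed: 23:05 Jan 20, 2002 + 5h35m = 04:40 Jan 21, 2002.
Comparing: the fault is located at 16:00 Jan 20, 2002 vs the ticket is closed at 04:40 Jan 21, 2002. Earlier: the fault is located.

The fault is located — 16:00 on January 20, 2002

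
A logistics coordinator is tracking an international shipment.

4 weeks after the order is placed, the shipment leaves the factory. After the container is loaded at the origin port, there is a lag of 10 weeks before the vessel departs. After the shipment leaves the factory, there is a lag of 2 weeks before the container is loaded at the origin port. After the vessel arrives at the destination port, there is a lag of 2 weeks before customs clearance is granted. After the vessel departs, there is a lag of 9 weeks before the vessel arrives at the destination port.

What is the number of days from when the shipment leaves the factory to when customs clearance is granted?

161 days

Causal path: the shipment leaves the factory → the container is loaded at the origin port → the vessel departs → the vessel arrives at the destination port → customs clearance is granted.
Total delay along the path: 2 + 10 + 9 + 2 weeks = 23 weeks = 161 days.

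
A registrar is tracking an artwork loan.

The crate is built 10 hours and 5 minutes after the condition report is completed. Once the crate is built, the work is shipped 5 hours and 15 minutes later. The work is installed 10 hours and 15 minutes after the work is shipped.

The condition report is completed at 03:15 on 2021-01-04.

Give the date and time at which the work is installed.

04:50 on 2021-01-05

The condition report is completed: 03:15 Jan 4, 2021.
The crate is built: 03:15 Jan 4, 2021 + 10h05m = 13:20 Jan 4, 2021.
The work is shipped: 13:20 Jan 4, 2021 + 5h15m = 18:35 Jan 4, 2021.
The work is installed: 18:35 Jan 4, 2021 + 10h15m = 04:50 Jan 5, 2021.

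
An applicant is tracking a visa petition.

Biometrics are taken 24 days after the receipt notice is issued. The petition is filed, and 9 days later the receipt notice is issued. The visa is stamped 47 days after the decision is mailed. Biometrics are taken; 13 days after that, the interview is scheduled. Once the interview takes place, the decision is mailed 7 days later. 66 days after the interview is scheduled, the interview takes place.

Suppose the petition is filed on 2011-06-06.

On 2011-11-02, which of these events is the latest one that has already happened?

The decision is mailed

The petition is filed: Jun 6, 2011.
The receipt notice is issued: Jun 6, 2011 + 9 days = Jun 15, 2011.
Biometrics are taken: Jun 15, 2011 + 24 days = Jul 9, 2011.
The interview is scheduled: Jul 9, 2011 + 13 days = Jul 22, 2011.
The interview takes place: Jul 22, 2011 + 66 days = Sep 26, 2011.
The decision is mailed: Sep 26, 2011 + 7 days = Oct 3, 2011.
The visa is stamped: Oct 3, 2011 + 47 days = Nov 19, 2011.
Nov 2, 2011 falls between when the decision is mailed (Oct 3, 2011) and when the visa is stamped (Nov 19, 2011).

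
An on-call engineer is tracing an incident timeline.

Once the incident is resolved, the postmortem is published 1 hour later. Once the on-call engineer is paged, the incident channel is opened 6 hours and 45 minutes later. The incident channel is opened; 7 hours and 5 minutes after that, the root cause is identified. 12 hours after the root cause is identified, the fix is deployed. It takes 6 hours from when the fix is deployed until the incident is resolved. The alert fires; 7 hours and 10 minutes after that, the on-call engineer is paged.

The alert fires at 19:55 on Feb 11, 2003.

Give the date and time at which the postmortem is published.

The alert fires: 19:55 Feb 11, 2003.
The on-call engineer is paged: 19:55 Feb 11, 2003 + 7h10m = 03:05 Feb 12, 2003.
The incident channel is opened: 03:05 Feb 12, 2003 + 6h45m = 09:50 Feb 12, 2003.
The root cause is identified: 09:50 Feb 12, 2003 + 7h05m = 16:55 Feb 12, 2003.
The fix is deployed: 16:55 Feb 12, 2003 + 12h = 04:55 Feb 13, 2003.
The incident is resolved: 04:55 Feb 13, 2003 + 6h = 10:55 Feb 13, 2003.
The postmortem is published: 10:55 Feb 13, 2003 + 1h = 11:55 Feb 13, 2003.

11:55 on Feb 13, 2003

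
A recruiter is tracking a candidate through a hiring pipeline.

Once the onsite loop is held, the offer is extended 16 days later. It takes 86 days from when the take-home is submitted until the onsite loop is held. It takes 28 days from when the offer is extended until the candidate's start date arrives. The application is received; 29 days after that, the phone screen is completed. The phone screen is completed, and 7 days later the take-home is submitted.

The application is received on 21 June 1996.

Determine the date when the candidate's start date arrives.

The application is received: Jun 21, 1996.
The phone screen is completed: Jun 21, 1996 + 29 days = Jul 20, 1996.
The take-home is submitted: Jul 20, 1996 + 7 days = Jul 27, 1996.
The onsite loop is held: Jul 27, 1996 + 86 days = Oct 21, 1996.
The offer is extended: Oct 21, 1996 + 16 days = Nov 6, 1996.
The candidate's start date arrives: Nov 6, 1996 + 28 days = Dec 4, 1996.

4 December 1996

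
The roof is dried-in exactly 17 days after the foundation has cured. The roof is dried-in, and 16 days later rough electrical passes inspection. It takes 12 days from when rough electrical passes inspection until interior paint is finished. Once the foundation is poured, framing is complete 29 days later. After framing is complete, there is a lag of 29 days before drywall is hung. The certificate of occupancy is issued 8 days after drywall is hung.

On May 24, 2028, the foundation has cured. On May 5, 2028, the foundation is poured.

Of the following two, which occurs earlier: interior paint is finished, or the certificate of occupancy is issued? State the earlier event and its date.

Interior paint is finished — Jul 8, 2028

The foundation has cured: May 24, 2028.
The roof is dried-in: May 24, 2028 + 17 days = Jun 10, 2028.
Rough electrical passes inspection: Jun 10, 2028 + 16 days = Jun 26, 2028.
Interior paint is finished: Jun 26, 2028 + 12 days = Jul 8, 2028.
The foundation is poured: May 5, 2028.
Framing is complete: May 5, 2028 + 29 days = Jun 3, 2028.
Drywall is hung: Jun 3, 2028 + 29 days = Jul 2, 2028.
The certificate of occupancy is issued: Jul 2, 2028 + 8 days = Jul 10, 2028.
Comparing: interior paint is finished on Jul 8, 2028 vs the certificate of occupancy is issued on Jul 10, 2028. Earlier: interior paint is finished.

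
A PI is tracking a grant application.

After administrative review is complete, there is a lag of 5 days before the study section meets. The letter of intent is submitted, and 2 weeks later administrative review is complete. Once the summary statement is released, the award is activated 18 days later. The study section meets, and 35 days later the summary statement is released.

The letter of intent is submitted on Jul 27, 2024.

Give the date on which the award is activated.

Oct 7, 2024

The letter of intent is submitted: Jul 27, 2024.
Administrative review is complete: Jul 27, 2024 + 2 weeks = Aug 10, 2024.
The study section meets: Aug 10, 2024 + 5 days = Aug 15, 2024.
The summary statement is released: Aug 15, 2024 + 35 days = Sep 19, 2024.
The award is activated: Sep 19, 2024 + 18 days = Oct 7, 2024.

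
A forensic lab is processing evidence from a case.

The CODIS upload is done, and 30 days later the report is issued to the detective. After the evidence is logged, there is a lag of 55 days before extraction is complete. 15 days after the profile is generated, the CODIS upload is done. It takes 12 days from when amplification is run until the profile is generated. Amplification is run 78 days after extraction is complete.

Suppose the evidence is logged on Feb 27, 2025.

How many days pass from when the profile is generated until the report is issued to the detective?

Causal path: the profile is generated → the CODIS upload is done → the report is issued to the detective.
Total delay along the path: 15 + 30 = 45 days.

45 days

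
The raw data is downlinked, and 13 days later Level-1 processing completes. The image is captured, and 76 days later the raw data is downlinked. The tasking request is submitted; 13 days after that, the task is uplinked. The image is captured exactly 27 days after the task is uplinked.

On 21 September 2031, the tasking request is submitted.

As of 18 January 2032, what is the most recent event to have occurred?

The tasking request is submitted: Sep 21, 2031.
The task is uplinked: Sep 21, 2031 + 13 days = Oct 4, 2031.
The image is captured: Oct 4, 2031 + 27 days = Oct 31, 2031.
The raw data is downlinked: Oct 31, 2031 + 76 days = Jan 15, 2032.
Level-1 processing completes: Jan 15, 2032 + 13 days = Jan 28, 2032.
Jan 18, 2032 falls between when the raw data is downlinked (Jan 15, 2032) and when Level-1 processing completes (Jan 28, 2032).

The raw data is downlinked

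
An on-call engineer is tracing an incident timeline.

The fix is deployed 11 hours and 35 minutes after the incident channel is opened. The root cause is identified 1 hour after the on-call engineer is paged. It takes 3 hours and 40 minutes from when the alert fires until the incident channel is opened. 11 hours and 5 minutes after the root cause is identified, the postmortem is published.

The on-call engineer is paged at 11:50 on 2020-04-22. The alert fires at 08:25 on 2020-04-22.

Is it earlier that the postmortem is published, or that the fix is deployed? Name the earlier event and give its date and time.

The on-call engineer is paged: 11:50 Apr 22, 2020.
The root cause is identified: 11:50 Apr 22, 2020 + 1h = 12:50 Apr 22, 2020.
The postmortem is published: 12:50 Apr 22, 2020 + 11h05m = 23:55 Apr 22, 2020.
The alert fires: 08:25 Apr 22, 2020.
The incident channel is opened: 08:25 Apr 22, 2020 + 3h40m = 12:05 Apr 22, 2020.
The fix is deployed: 12:05 Apr 22, 2020 + 11h35m = 23:40 Apr 22, 2020.
Comparing: the postmortem is published at 23:55 Apr 22, 2020 vs the fix is deployed at 23:40 Apr 22, 2020. Earlier: the fix is deployed.

The fix is deployed — 23:40 on 2020-04-22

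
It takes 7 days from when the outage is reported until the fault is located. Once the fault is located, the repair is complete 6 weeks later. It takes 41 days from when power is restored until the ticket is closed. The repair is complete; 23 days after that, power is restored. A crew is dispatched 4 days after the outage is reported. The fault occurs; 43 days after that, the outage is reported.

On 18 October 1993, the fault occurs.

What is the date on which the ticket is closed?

The fault occurs: Oct 18, 1993.
The outage is reported: Oct 18, 1993 + 43 days = Nov 30, 1993.
The fault is located: Nov 30, 1993 + 7 days = Dec 7, 1993.
The repair is complete: Dec 7, 1993 + 6 weeks = Jan 18, 1994.
Power is restored: Jan 18, 1994 + 23 days = Feb 10, 1994.
The ticket is closed: Feb 10, 1994 + 41 days = Mar 23, 1994.

23 March 1994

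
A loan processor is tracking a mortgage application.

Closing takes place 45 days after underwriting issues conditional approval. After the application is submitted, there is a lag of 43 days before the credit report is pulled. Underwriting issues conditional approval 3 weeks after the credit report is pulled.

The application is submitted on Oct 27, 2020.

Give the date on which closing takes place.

The application is submitted: Oct 27, 2020.
The credit report is pulled: Oct 27, 2020 + 43 days = Dec 9, 2020.
Underwriting issues conditional approval: Dec 9, 2020 + 3 weeks = Dec 30, 2020.
Closing takes place: Dec 30, 2020 + 45 days = Feb 13, 2021.

Feb 13, 2021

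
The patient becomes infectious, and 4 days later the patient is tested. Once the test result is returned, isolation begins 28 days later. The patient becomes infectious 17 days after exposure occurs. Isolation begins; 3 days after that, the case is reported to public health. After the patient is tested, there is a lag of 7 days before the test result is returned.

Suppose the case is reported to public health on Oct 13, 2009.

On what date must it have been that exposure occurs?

The case is reported to public health: Oct 13, 2009.
Isolation begins: Oct 13, 2009 − 3 days = Oct 10, 2009.
The test result is returned: Oct 10, 2009 − 28 days = Sep 12, 2009.
The patient is tested: Sep 12, 2009 − 7 days = Sep 5, 2009.
The patient becomes infectious: Sep 5, 2009 − 4 days = Sep 1, 2009.
Exposure occurs: Sep 1, 2009 − 17 days = Aug 15, 2009.

Aug 15, 2009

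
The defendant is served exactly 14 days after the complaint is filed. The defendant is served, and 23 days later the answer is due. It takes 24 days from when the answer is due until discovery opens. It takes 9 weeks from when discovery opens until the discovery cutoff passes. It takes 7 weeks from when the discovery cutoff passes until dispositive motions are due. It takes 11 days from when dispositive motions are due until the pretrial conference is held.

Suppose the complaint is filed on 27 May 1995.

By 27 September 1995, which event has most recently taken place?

The complaint is filed: May 27, 1995.
The defendant is served: May 27, 1995 + 14 days = Jun 10, 1995.
The answer is due: Jun 10, 1995 + 23 days = Jul 3, 1995.
Discovery opens: Jul 3, 1995 + 24 days = Jul 27, 1995.
The discovery cutoff passes: Jul 27, 1995 + 9 weeks = Sep 28, 1995.
Dispositive motions are due: Sep 28, 1995 + 7 weeks = Nov 16, 1995.
The pretrial conference is held: Nov 16, 1995 + 11 days = Nov 27, 1995.
Sep 27, 1995 falls between when discovery opens (Jul 27, 1995) and when the discovery cutoff passes (Sep 28, 1995).

Discovery opens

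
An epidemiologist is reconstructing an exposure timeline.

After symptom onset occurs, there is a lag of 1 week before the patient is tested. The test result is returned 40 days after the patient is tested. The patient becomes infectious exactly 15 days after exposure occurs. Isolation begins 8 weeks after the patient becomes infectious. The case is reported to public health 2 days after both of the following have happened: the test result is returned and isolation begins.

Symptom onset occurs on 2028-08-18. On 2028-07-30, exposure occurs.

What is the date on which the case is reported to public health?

2028-10-11

Symptom onset occurs: Aug 18, 2028.
The patient is tested: Aug 18, 2028 + 1 week = Aug 25, 2028.
The test result is returned: Aug 25, 2028 + 40 days = Oct 4, 2028.
Exposure occurs: Jul 30, 2028.
The patient becomes infectious: Jul 30, 2028 + 15 days = Aug 14, 2028.
Isolation begins: Aug 14, 2028 + 8 weeks = Oct 9, 2028.
Both prerequisites met — the test result is returned (Oct 4, 2028), isolation begins (Oct 9, 2028); the later is Oct 9, 2028.
The case is reported to public health: Oct 9, 2028 + 2 days = Oct 11, 2028.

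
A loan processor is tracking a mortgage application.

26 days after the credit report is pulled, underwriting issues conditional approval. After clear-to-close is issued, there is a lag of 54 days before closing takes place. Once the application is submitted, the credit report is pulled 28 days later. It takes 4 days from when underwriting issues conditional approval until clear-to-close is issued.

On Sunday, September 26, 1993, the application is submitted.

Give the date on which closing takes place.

Sunday, January 16, 1994

The application is submitted: Sep 26, 1993.
The credit report is pulled: Sep 26, 1993 + 28 days = Oct 24, 1993.
Underwriting issues conditional approval: Oct 24, 1993 + 26 days = Nov 19, 1993.
Clear-to-close is issued: Nov 19, 1993 + 4 days = Nov 23, 1993.
Closing takes place: Nov 23, 1993 + 54 days = Jan 16, 1994.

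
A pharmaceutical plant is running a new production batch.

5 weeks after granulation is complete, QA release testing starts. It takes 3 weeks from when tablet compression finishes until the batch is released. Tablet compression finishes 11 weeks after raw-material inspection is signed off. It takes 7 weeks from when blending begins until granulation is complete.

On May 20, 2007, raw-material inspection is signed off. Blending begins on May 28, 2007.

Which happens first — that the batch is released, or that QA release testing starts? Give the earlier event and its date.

Raw-material inspection is signed off: May 20, 2007.
Tablet compression finishes: May 20, 2007 + 11 weeks = Aug 5, 2007.
The batch is released: Aug 5, 2007 + 3 weeks = Aug 26, 2007.
Blending begins: May 28, 2007.
Granulation is complete: May 28, 2007 + 7 weeks = Jul 16, 2007.
QA release testing starts: Jul 16, 2007 + 5 weeks = Aug 20, 2007.
Comparing: the batch is released on Aug 26, 2007 vs QA release testing starts on Aug 20, 2007. Earlier: QA release testing starts.

QA release testing starts — August 20, 2007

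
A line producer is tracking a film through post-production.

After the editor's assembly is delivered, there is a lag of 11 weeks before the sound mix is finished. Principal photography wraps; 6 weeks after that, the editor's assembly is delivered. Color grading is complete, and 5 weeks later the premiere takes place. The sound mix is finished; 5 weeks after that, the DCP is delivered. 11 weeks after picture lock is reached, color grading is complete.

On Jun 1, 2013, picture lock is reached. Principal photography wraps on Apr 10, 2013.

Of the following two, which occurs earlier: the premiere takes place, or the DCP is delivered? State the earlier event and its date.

Picture lock is reached: Jun 1, 2013.
Color grading is complete: Jun 1, 2013 + 11 weeks = Aug 17, 2013.
The premiere takes place: Aug 17, 2013 + 5 weeks = Sep 21, 2013.
Principal photography wraps: Apr 10, 2013.
The editor's assembly is delivered: Apr 10, 2013 + 6 weeks = May 22, 2013.
The sound mix is finished: May 22, 2013 + 11 weeks = Aug 7, 2013.
The DCP is delivered: Aug 7, 2013 + 5 weeks = Sep 11, 2013.
Comparing: the premiere takes place on Sep 21, 2013 vs the DCP is delivered on Sep 11, 2013. Earlier: the DCP is delivered.

The DCP is delivered — Sep 11, 2013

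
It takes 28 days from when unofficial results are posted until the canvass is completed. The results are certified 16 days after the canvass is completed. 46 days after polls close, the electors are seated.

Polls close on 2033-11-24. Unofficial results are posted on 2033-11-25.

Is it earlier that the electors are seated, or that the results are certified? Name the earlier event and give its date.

The results are certified — 2034-01-08

Polls close: Nov 24, 2033.
The electors are seated: Nov 24, 2033 + 46 days = Jan 9, 2034.
Unofficial results are posted: Nov 25, 2033.
The canvass is completed: Nov 25, 2033 + 28 days = Dec 23, 2033.
The results are certified: Dec 23, 2033 + 16 days = Jan 8, 2034.
Comparing: the electors are seated on Jan 9, 2034 vs the results are certified on Jan 8, 2034. Earlier: the results are certified.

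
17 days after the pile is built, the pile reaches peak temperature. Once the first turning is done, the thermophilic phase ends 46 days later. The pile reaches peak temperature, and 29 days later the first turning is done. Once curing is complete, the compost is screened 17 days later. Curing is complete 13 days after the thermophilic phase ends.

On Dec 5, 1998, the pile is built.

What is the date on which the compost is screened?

Apr 6, 1999

The pile is built: Dec 5, 1998.
The pile reaches peak temperature: Dec 5, 1998 + 17 days = Dec 22, 1998.
The first turning is done: Dec 22, 1998 + 29 days = Jan 20, 1999.
The thermophilic phase ends: Jan 20, 1999 + 46 days = Mar 7, 1999.
Curing is complete: Mar 7, 1999 + 13 days = Mar 20, 1999.
The compost is screened: Mar 20, 1999 + 17 days = Apr 6, 1999.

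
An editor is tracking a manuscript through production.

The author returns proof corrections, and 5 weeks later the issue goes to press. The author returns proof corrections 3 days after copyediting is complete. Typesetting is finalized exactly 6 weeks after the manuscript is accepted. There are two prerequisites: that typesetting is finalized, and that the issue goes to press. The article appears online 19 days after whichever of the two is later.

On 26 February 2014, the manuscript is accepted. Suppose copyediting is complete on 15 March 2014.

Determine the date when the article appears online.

The manuscript is accepted: Feb 26, 2014.
Typesetting is finalized: Feb 26, 2014 + 6 weeks = Apr 9, 2014.
Copyediting is complete: Mar 15, 2014.
The author returns proof corrections: Mar 15, 2014 + 3 days = Mar 18, 2014.
The issue goes to press: Mar 18, 2014 + 5 weeks = Apr 22, 2014.
Both prerequisites met — typesetting is finalized (Apr 9, 2014), the issue goes to press (Apr 22, 2014); the later is Apr 22, 2014.
The article appears online: Apr 22, 2014 + 19 days = May 11, 2014.

11 May 2014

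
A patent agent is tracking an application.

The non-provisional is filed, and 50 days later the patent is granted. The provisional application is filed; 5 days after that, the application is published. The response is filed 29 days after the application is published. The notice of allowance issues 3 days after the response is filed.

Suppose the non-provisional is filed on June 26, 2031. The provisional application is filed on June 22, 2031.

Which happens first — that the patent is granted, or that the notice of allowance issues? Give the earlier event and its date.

The non-provisional is filed: Jun 26, 2031.
The patent is granted: Jun 26, 2031 + 50 days = Aug 15, 2031.
The provisional application is filed: Jun 22, 2031.
The application is published: Jun 22, 2031 + 5 days = Jun 27, 2031.
The response is filed: Jun 27, 2031 + 29 days = Jul 26, 2031.
The notice of allowance issues: Jul 26, 2031 + 3 days = Jul 29, 2031.
Comparing: the patent is granted on Aug 15, 2031 vs the notice of allowance issues on Jul 29, 2031. Earlier: the notice of allowance issues.

The notice of allowance issues — July 29, 2031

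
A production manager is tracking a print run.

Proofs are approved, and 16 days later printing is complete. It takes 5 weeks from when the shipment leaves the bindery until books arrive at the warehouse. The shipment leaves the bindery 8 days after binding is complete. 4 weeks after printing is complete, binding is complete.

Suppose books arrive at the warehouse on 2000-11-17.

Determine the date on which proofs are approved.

2000-08-22

Books arrive at the warehouse: Nov 17, 2000.
The shipment leaves the bindery: Nov 17, 2000 − 5 weeks = Oct 13, 2000.
Binding is complete: Oct 13, 2000 − 8 days = Oct 5, 2000.
Printing is complete: Oct 5, 2000 − 4 weeks = Sep 7, 2000.
Proofs are approved: Sep 7, 2000 − 16 days = Aug 22, 2000.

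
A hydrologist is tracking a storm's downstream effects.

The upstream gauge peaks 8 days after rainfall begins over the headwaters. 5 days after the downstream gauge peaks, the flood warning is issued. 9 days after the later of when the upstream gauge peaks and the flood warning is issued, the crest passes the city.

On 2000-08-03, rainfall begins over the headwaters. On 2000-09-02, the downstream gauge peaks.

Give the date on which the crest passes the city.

Rainfall begins over the headwaters: Aug 3, 2000.
The upstream gauge peaks: Aug 3, 2000 + 8 days = Aug 11, 2000.
The downstream gauge peaks: Sep 2, 2000.
The flood warning is issued: Sep 2, 2000 + 5 days = Sep 7, 2000.
Both prerequisites met — the upstream gauge peaks (Aug 11, 2000), the flood warning is issued (Sep 7, 2000); the later is Sep 7, 2000.
The crest passes the city: Sep 7, 2000 + 9 days = Sep 16, 2000.

2000-09-16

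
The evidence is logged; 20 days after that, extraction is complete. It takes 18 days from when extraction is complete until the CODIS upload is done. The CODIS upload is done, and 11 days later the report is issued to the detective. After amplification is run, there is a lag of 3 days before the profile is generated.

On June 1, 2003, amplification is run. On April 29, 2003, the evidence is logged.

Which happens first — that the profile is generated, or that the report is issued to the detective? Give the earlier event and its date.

Amplification is run: Jun 1, 2003.
The profile is generated: Jun 1, 2003 + 3 days = Jun 4, 2003.
The evidence is logged: Apr 29, 2003.
Extraction is complete: Apr 29, 2003 + 20 days = May 19, 2003.
The CODIS upload is done: May 19, 2003 + 18 days = Jun 6, 2003.
The report is issued to the detective: Jun 6, 2003 + 11 days = Jun 17, 2003.
Comparing: the profile is generated on Jun 4, 2003 vs the report is issued to the detective on Jun 17, 2003. Earlier: the profile is generated.

The profile is generated — June 4, 2003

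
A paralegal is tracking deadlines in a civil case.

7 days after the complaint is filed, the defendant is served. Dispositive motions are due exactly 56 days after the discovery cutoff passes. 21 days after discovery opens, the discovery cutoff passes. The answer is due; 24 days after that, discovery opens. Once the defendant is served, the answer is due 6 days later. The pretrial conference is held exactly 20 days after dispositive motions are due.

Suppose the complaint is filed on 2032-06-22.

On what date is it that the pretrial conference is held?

The complaint is filed: Jun 22, 2032.
The defendant is served: Jun 22, 2032 + 7 days = Jun 29, 2032.
The answer is due: Jun 29, 2032 + 6 days = Jul 5, 2032.
Discovery opens: Jul 5, 2032 + 24 days = Jul 29, 2032.
The discovery cutoff passes: Jul 29, 2032 + 21 days = Aug 19, 2032.
Dispositive motions are due: Aug 19, 2032 + 56 days = Oct 14, 2032.
The pretrial conference is held: Oct 14, 2032 + 20 days = Nov 3, 2032.

2032-11-03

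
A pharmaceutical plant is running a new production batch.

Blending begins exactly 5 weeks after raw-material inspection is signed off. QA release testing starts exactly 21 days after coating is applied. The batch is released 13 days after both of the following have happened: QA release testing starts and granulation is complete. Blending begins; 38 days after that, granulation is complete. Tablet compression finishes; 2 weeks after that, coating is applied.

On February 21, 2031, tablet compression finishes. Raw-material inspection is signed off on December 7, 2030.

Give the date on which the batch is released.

April 10, 2031

Tablet compression finishes: Feb 21, 2031.
Coating is applied: Feb 21, 2031 + 2 weeks = Mar 7, 2031.
QA release testing starts: Mar 7, 2031 + 21 days = Mar 28, 2031.
Raw-material inspection is signed off: Dec 7, 2030.
Blending begins: Dec 7, 2030 + 5 weeks = Jan 11, 2031.
Granulation is complete: Jan 11, 2031 + 38 days = Feb 18, 2031.
Both prerequisites met — QA release testing starts (Mar 28, 2031), granulation is complete (Feb 18, 2031); the later is Mar 28, 2031.
The batch is released: Mar 28, 2031 + 13 days = Apr 10, 2031.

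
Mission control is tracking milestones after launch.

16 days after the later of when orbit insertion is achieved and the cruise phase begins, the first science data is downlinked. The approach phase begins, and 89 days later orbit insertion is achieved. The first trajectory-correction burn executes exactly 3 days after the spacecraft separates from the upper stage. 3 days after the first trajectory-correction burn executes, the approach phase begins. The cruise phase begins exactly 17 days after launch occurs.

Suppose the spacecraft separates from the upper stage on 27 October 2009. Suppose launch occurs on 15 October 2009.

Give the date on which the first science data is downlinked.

The spacecraft separates from the upper stage: Oct 27, 2009.
The first trajectory-correction burn executes: Oct 27, 2009 + 3 days = Oct 30, 2009.
The approach phase begins: Oct 30, 2009 + 3 days = Nov 2, 2009.
Orbit insertion is achieved: Nov 2, 2009 + 89 days = Jan 30, 2010.
Launch occurs: Oct 15, 2009.
The cruise phase begins: Oct 15, 2009 + 17 days = Nov 1, 2009.
Both prerequisites met — orbit insertion is achieved (Jan 30, 2010), the cruise phase begins (Nov 1, 2009); the later is Jan 30, 2010.
The first science data is downlinked: Jan 30, 2010 + 16 days = Feb 15, 2010.

15 February 2010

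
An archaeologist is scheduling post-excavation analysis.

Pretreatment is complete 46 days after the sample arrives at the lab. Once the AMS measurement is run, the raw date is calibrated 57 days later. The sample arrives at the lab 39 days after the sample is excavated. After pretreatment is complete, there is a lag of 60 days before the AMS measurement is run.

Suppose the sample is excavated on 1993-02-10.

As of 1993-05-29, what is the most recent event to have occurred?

The sample is excavated: Feb 10, 1993.
The sample arrives at the lab: Feb 10, 1993 + 39 days = Mar 21, 1993.
Pretreatment is complete: Mar 21, 1993 + 46 days = May 6, 1993.
The AMS measurement is run: May 6, 1993 + 60 days = Jul 5, 1993.
The raw date is calibrated: Jul 5, 1993 + 57 days = Aug 31, 1993.
May 29, 1993 falls between when pretreatment is complete (May 6, 1993) and when the AMS measurement is run (Jul 5, 1993).

Pretreatment is complete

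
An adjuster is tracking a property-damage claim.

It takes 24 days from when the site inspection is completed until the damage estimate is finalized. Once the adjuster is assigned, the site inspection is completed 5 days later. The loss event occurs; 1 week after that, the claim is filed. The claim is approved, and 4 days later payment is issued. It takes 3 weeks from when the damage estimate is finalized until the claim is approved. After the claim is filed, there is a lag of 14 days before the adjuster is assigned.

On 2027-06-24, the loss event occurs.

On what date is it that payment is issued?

2027-09-07

The loss event occurs: Jun 24, 2027.
The claim is filed: Jun 24, 2027 + 1 week = Jul 1, 2027.
The adjuster is assigned: Jul 1, 2027 + 14 days = Jul 15, 2027.
The site inspection is completed: Jul 15, 2027 + 5 days = Jul 20, 2027.
The damage estimate is finalized: Jul 20, 2027 + 24 days = Aug 13, 2027.
The claim is approved: Aug 13, 2027 + 3 weeks = Sep 3, 2027.
Payment is issued: Sep 3, 2027 + 4 days = Sep 7, 2027.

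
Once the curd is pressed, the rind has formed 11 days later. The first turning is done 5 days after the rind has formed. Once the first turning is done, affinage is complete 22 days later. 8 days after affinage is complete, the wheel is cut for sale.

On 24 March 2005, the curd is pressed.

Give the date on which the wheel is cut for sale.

The curd is pressed: Mar 24, 2005.
The rind has formed: Mar 24, 2005 + 11 days = Apr 4, 2005.
The first turning is done: Apr 4, 2005 + 5 days = Apr 9, 2005.
Affinage is complete: Apr 9, 2005 + 22 days = May 1, 2005.
The wheel is cut for sale: May 1, 2005 + 8 days = May 9, 2005.

9 May 2005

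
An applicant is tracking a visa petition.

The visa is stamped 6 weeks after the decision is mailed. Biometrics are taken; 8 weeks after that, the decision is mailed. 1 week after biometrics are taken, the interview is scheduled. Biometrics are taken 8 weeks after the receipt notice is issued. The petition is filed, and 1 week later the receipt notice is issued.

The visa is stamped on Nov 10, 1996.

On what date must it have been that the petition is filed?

Jun 2, 1996

The visa is stamped: Nov 10, 1996.
The decision is mailed: Nov 10, 1996 − 6 weeks = Sep 29, 1996.
Biometrics are taken: Sep 29, 1996 − 8 weeks = Aug 4, 1996.
The receipt notice is issued: Aug 4, 1996 − 8 weeks = Jun 9, 1996.
The petition is filed: Jun 9, 1996 − 1 week = Jun 2, 1996.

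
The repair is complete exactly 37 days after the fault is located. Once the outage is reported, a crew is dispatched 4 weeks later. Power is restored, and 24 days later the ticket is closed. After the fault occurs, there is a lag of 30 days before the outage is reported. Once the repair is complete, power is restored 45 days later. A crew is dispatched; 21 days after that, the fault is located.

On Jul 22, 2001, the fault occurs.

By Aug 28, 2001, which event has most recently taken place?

The outage is reported

The fault occurs: Jul 22, 2001.
The outage is reported: Jul 22, 2001 + 30 days = Aug 21, 2001.
A crew is dispatched: Aug 21, 2001 + 4 weeks = Sep 18, 2001.
The fault is located: Sep 18, 2001 + 21 days = Oct 9, 2001.
The repair is complete: Oct 9, 2001 + 37 days = Nov 15, 2001.
Power is restored: Nov 15, 2001 + 45 days = Dec 30, 2001.
The ticket is closed: Dec 30, 2001 + 24 days = Jan 23, 2002.
Aug 28, 2001 falls between when the outage is reported (Aug 21, 2001) and when a crew is dispatched (Sep 18, 2001).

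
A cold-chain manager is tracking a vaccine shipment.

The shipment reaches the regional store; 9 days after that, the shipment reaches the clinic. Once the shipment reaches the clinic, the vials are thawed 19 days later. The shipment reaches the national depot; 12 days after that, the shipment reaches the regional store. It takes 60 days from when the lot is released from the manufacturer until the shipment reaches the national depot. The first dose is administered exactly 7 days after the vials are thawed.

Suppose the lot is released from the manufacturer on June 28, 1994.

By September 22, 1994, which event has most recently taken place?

The shipment reaches the clinic

The lot is released from the manufacturer: Jun 28, 1994.
The shipment reaches the national depot: Jun 28, 1994 + 60 days = Aug 27, 1994.
The shipment reaches the regional store: Aug 27, 1994 + 12 days = Sep 8, 1994.
The shipment reaches the clinic: Sep 8, 1994 + 9 days = Sep 17, 1994.
The vials are thawed: Sep 17, 1994 + 19 days = Oct 6, 1994.
The first dose is administered: Oct 6, 1994 + 7 days = Oct 13, 1994.
Sep 22, 1994 falls between when the shipment reaches the clinic (Sep 17, 1994) and when the vials are thawed (Oct 6, 1994).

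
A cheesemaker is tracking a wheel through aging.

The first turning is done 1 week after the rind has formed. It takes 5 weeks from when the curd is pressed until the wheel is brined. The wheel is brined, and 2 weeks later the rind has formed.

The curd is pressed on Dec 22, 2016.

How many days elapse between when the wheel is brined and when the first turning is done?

Causal path: the wheel is brined → the rind has formed → the first turning is done.
Total delay along the path: 2 + 1 weeks = 3 weeks = 21 days.

21 days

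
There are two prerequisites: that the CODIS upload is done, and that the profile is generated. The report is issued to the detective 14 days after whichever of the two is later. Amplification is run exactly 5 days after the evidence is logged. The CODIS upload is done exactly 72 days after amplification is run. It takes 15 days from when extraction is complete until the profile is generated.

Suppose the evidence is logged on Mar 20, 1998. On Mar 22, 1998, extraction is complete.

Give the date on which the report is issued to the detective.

The evidence is logged: Mar 20, 1998.
Amplification is run: Mar 20, 1998 + 5 days = Mar 25, 1998.
The CODIS upload is done: Mar 25, 1998 + 72 days = Jun 5, 1998.
Extraction is complete: Mar 22, 1998.
The profile is generated: Mar 22, 1998 + 15 days = Apr 6, 1998.
Both prerequisites met — the CODIS upload is done (Jun 5, 1998), the profile is generated (Apr 6, 1998); the later is Jun 5, 1998.
The report is issued to the detective: Jun 5, 1998 + 14 days = Jun 19, 1998.

Jun 19, 1998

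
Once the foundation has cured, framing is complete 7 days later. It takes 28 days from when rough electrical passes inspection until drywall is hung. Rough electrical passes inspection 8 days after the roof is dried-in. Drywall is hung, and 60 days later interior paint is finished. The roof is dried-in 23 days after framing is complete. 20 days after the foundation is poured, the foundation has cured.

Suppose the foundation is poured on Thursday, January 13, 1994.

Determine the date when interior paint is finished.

Wednesday, June 8, 1994

The foundation is poured: Jan 13, 1994.
The foundation has cured: Jan 13, 1994 + 20 days = Feb 2, 1994.
Framing is complete: Feb 2, 1994 + 7 days = Feb 9, 1994.
The roof is dried-in: Feb 9, 1994 + 23 days = Mar 4, 1994.
Rough electrical passes inspection: Mar 4, 1994 + 8 days = Mar 12, 1994.
Drywall is hung: Mar 12, 1994 + 28 days = Apr 9, 1994.
Interior paint is finished: Apr 9, 1994 + 60 days = Jun 8, 1994.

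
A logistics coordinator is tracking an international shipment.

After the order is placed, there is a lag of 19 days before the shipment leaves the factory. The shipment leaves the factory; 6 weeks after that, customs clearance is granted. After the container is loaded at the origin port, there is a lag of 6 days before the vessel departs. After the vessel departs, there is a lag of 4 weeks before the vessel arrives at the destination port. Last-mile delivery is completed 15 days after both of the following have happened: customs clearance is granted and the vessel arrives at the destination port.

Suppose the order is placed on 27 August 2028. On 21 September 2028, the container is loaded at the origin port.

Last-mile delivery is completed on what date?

The order is placed: Aug 27, 2028.
The shipment leaves the factory: Aug 27, 2028 + 19 days = Sep 15, 2028.
Customs clearance is granted: Sep 15, 2028 + 6 weeks = Oct 27, 2028.
The container is loaded at the origin port: Sep 21, 2028.
The vessel departs: Sep 21, 2028 + 6 days = Sep 27, 2028.
The vessel arrives at the destination port: Sep 27, 2028 + 4 weeks = Oct 25, 2028.
Both prerequisites met — customs clearance is granted (Oct 27, 2028), the vessel arrives at the destination port (Oct 25, 2028); the later is Oct 27, 2028.
Last-mile delivery is completed: Oct 27, 2028 + 15 days = Nov 11, 2028.

11 November 2028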